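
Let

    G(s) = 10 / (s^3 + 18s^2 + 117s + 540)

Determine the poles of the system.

The poles are the roots of the denominator s^3 + 18s^2 + 117s + 540 = 0.
Trying s = -12: the polynomial evaluates to 0, so (s + 12) is a factor.
Dividing out leaves s^2 + 6s + 45 = 0.
The quadratic formula then gives s = -3 ± 6j.

s = -3 + 6j, -3 - 6j, -12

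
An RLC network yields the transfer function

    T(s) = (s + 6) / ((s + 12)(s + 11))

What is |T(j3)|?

Substitute s = j3: numerator = 6 + j3, denominator = 123 + j69.
|T(j3)| = |6 + j3| / |123 + j69| = 6.7082 / 141.03 ≈ 0.04757.

|T(j3)| ≈ 0.04757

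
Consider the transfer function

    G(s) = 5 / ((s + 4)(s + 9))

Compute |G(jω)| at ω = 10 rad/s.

|G(j10)| ≈ 0.03451

Substitute s = j10: numerator = 5, denominator = -64 + j130.
|G(j10)| = |5| / |-64 + j130| = 5 / 144.90 ≈ 0.03451.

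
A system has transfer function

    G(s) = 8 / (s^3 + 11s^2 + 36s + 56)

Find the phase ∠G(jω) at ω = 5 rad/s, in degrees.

∠G(j5) ≈ -165.9°

At s = j5: numerator = 8, denominator = -219 + j55.
∠G = ∠num − ∠den = 0° − (165.90°) = -165.9°.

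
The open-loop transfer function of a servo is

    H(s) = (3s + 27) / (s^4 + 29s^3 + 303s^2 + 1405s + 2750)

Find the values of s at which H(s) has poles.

The poles are the roots of the denominator s^4 + 29s^3 + 303s^2 + 1405s + 2750 = 0.
Trying s = -10: the polynomial evaluates to 0, so (s + 10) is a factor.
Dividing out leaves s^3 + 19s^2 + 113s + 275 = 0.
This factors further as (s^2 + 8s + 25)(s + 11) = 0.

s = -10, -4 + 3j, -4 - 3j, -11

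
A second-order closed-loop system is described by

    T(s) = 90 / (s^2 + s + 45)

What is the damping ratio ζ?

ζ ≈ 0.07454

Compare the denominator to the standard form s^2 + 2ζωₙs + ωₙ².
ωₙ² = 45, so ωₙ = √45 ≈ 6.708 rad/s.
2ζωₙ = 1, so ζ = 1/(2·√45) ≈ 0.07454.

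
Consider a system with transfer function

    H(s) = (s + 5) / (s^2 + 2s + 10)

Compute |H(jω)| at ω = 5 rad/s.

Substitute s = j5: numerator = 5 + j5, denominator = -15 + j10.
|H(j5)| = |5 + j5| / |-15 + j10| = 7.0711 / 18.028 ≈ 0.3922.

|H(j5)| ≈ 0.3922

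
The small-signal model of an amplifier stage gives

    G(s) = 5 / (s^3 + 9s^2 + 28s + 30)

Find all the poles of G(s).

The poles are the roots of the denominator s^3 + 9s^2 + 28s + 30 = 0.
Trying s = -3: the polynomial evaluates to 0, so (s + 3) is a factor.
Dividing out leaves s^2 + 6s + 10 = 0.
The quadratic formula then gives s = -3 ± 1j.

s = -3 ± j, -3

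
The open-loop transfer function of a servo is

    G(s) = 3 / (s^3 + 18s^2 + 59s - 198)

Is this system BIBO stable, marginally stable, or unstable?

unstable

The denominator s^3 + 18s^2 + 59s - 198 factors as (s + 11)(s - 2)(s + 9), giving poles at s = -11, 2, -9.
Since the pole(s) at s = 2 lie in the right half-plane, the system is unstable.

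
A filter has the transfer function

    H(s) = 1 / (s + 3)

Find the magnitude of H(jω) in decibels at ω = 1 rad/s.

Substitute s = j1: numerator = 1, denominator = 3 + j1.
|H(j1)| = |1| / |3 + j1| = 1 / 3.1623 ≈ 0.3162.
In decibels: 20·log₁₀(0.3162) ≈ -10 dB.

|H(j1)|_dB ≈ -10 dB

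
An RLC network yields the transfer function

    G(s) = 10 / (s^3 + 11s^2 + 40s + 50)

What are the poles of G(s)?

The poles are the roots of the denominator s^3 + 11s^2 + 40s + 50 = 0.
Trying s = -5: the polynomial evaluates to 0, so (s + 5) is a factor.
Dividing out leaves s^2 + 6s + 10 = 0.
The quadratic formula then gives s = -3 ± 1j.

s = -3 + j, -3 - j, -5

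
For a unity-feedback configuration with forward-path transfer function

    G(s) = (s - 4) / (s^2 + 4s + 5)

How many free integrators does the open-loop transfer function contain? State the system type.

Type 0

The denominator has no factor of s at the origin — no free integrator — so this is a Type 0 system.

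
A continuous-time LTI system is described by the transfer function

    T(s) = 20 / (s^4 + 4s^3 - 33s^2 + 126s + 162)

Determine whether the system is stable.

The denominator s^4 + 4s^3 - 33s^2 + 126s + 162 factors as (s^2 - 6s + 18)(s + 9)(s + 1), giving poles at s = 3 + 3j, 3 - 3j, -9, -1.
Since the pole(s) at s = 3 + 3j, 3 - 3j lie in the right half-plane, the system is unstable.

unstable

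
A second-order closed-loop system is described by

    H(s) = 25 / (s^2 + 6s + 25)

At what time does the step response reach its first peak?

t_p ≈ 0.7854 s

Comparing s^2 + 6s + 25 to s^2 + 2ζωₙs + ωₙ²: ωₙ = 5 rad/s and ζ = 6/(2·5) = 0.6.
ζωₙ = 6/2 = 3, so ω_d = ωₙ√(1−ζ²) = √(ωₙ² − (ζωₙ)²) = √(25 − 3²) = √16 = 4 rad/s.
t_p = π/ω_d = π/4 ≈ 0.7854 s.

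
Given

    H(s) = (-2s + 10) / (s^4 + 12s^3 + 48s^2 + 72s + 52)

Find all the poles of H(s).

s = -1 ± j, -5 ± j

The poles are the roots of the denominator s^4 + 12s^3 + 48s^2 + 72s + 52 = 0.
No real roots exist; factor into two real quadratics: (s^2 + 2s + 2)(s^2 + 10s + 26) = 0.
Each quadratic gives a conjugate pair via the quadratic formula.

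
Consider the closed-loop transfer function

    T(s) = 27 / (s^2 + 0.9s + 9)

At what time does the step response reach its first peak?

Comparing s^2 + 0.9s + 9 to s^2 + 2ζωₙs + ωₙ²: ωₙ = 3 rad/s and ζ = 0.9/(2·3) = 0.15.
ζωₙ = 0.9/2 = 0.45, so ω_d = ωₙ√(1−ζ²) = √(ωₙ² − (ζωₙ)²) = √(9 − 0.45²) = √8.7975 ≈ 2.966 rad/s.
t_p = π/ω_d = π/2.966 ≈ 1.059 s.

t_p ≈ 1.059 s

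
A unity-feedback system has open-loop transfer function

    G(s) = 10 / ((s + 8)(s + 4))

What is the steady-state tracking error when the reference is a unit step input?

e_ss = 0.7619

G(s) has no poles at the origin.
This is a Type 0 system. Kp = lim_{s→0} G(s) = 10/32 = 5/16.
e_ss = 1/(1 + Kp) = 1/(1 + 5/16) = 16/21 ≈ 0.7619.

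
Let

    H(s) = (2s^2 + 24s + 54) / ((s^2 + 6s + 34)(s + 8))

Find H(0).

H(0) = 27/136 ≈ 0.1985

Set s = 0: H(0) = (54) / (272) = 27/136.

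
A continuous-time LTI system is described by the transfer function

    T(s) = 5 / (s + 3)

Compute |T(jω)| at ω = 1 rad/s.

Substitute s = j1: numerator = 5, denominator = 3 + j1.
|T(j1)| = |5| / |3 + j1| = 5 / 3.1623 ≈ 1.581.

|T(j1)| ≈ 1.581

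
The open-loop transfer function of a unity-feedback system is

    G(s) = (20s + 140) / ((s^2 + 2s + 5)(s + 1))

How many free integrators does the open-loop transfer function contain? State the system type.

The denominator has no factor of s at the origin — no free integrator — so this is a Type 0 system.

Type 0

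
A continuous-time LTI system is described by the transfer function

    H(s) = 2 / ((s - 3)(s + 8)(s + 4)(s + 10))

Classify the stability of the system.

The poles can be read from the denominator factors: s = 3, -8, -4, -10.
Since the pole(s) at s = 3 lie in the right half-plane, the system is unstable.

unstable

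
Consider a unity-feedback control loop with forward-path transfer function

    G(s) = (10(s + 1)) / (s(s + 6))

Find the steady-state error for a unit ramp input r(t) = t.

G(s) has one pole at the origin.
This is a Type 1 system. Kv = lim_{s→0} s·G(s) = 10/6 = 5/3.
e_ss = 1/Kv = 1/(5/3) = 3/5 ≈ 0.6000.

e_ss = 0.6000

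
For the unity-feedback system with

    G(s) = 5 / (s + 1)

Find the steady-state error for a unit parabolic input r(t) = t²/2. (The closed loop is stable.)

e_ss = ∞

G(s) has no poles at the origin.
This is a Type 0 system; Ka = lim_{s→0} s^2·G(s) = 0, so the steady-state error for a parabola input is infinite.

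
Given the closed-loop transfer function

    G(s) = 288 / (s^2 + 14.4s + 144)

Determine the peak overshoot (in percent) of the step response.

Comparing s^2 + 14.4s + 144 to s^2 + 2ζωₙs + ωₙ²: ωₙ = 12 rad/s and ζ = 14.4/(2·12) = 0.6.
%OS = 100·exp(−πζ/√(1−ζ²)) = 100·exp(−π·0.6/√(1−0.6²)) ≈ 9.48%.

%OS ≈ 9.48%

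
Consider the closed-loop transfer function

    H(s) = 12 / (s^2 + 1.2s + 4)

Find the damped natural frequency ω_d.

ω_d ≈ 1.908 rad/s

Comparing s^2 + 1.2s + 4 to s^2 + 2ζωₙs + ωₙ²: ωₙ = 2 rad/s and ζ = 1.2/(2·2) = 0.3.
ζωₙ = 1.2/2 = 0.6, so ω_d = ωₙ√(1−ζ²) = √(ωₙ² − (ζωₙ)²) = √(4 − 0.6²) = √3.64 ≈ 1.908 rad/s.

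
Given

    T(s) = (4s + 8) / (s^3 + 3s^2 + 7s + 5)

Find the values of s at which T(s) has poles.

s = -1 ± 2j, -1

The poles are the roots of the denominator s^3 + 3s^2 + 7s + 5 = 0.
Trying s = -1: the polynomial evaluates to 0, so (s + 1) is a factor.
Dividing out leaves s^2 + 2s + 5 = 0.
The quadratic formula then gives s = -1 ± 2j.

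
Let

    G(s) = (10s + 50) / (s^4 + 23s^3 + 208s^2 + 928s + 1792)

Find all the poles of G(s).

The poles are the roots of the denominator s^4 + 23s^3 + 208s^2 + 928s + 1792 = 0.
Trying s = -7: the polynomial evaluates to 0, so (s + 7) is a factor.
Dividing out leaves s^3 + 16s^2 + 96s + 256 = 0.
This factors further as (s^2 + 8s + 32)(s + 8) = 0.

s = -4 ± 4j, -7, -8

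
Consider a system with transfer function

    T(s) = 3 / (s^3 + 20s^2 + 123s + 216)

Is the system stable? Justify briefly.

stable

The denominator s^3 + 20s^2 + 123s + 216 factors as (s + 3)(s + 9)(s + 8), giving poles at s = -3, -9, -8.
Since all poles lie strictly in the left half-plane, the system is stable.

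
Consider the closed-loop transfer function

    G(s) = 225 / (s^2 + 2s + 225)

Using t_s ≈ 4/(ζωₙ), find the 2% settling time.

t_s ≈ 4 s

Comparing s^2 + 2s + 225 to s^2 + 2ζωₙs + ωₙ²: ωₙ = 15 rad/s and ζ = 2/(2·15) ≈ 0.06667.
ζωₙ = 2/2 = 1, so t_s ≈ 4/(ζωₙ) = 4/1 = 4 s.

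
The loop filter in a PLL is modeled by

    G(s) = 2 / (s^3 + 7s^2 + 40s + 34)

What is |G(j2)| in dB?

|G(j2)|_dB ≈ -31.2 dB

Substitute s = j2: numerator = 2, denominator = 6 + j72.
|G(j2)| = |2| / |6 + j72| = 2 / 72.250 ≈ 0.02768.
In decibels: 20·log₁₀(0.02768) ≈ -31.2 dB.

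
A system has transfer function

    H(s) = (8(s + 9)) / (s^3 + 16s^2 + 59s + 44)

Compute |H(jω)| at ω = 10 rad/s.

|H(j10)| ≈ 0.06689

Substitute s = j10: numerator = 72 + j80, denominator = -1556 - j410.
|H(j10)| = |72 + j80| / |-1556 - j410| = 107.63 / 1609.1 ≈ 0.06689.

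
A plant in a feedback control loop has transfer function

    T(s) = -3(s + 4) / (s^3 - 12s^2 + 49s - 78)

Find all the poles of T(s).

s = 3 ± 2j, 6

The poles are the roots of the denominator s^3 - 12s^2 + 49s - 78 = 0.
Trying s = 6: the polynomial evaluates to 0, so (s - 6) is a factor.
Dividing out leaves s^2 - 6s + 13 = 0.
The quadratic formula then gives s = 3 ± 2j.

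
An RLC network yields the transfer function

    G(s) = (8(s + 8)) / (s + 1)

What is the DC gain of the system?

Set s = 0: G(0) = (64) / (1) = 64.

G(0) = 64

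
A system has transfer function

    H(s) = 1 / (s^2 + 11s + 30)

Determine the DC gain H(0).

H(0) = 1/30 ≈ 0.03333

Set s = 0: H(0) = (1) / (30) = 1/30.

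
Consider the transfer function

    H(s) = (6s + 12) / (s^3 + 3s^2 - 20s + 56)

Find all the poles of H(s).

The poles are the roots of the denominator s^3 + 3s^2 - 20s + 56 = 0.
Trying s = -7: the polynomial evaluates to 0, so (s + 7) is a factor.
Dividing out leaves s^2 - 4s + 8 = 0.
The quadratic formula then gives s = 2 ± 2j.

s = 2 + 2j, 2 - 2j, -7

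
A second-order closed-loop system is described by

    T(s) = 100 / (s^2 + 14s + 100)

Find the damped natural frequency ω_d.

ω_d ≈ 7.141 rad/s

Comparing s^2 + 14s + 100 to s^2 + 2ζωₙs + ωₙ²: ωₙ = 10 rad/s and ζ = 14/(2·10) = 0.7.
ζωₙ = 14/2 = 7, so ω_d = ωₙ√(1−ζ²) = √(ωₙ² − (ζωₙ)²) = √(100 − 7²) = √51 ≈ 7.141 rad/s.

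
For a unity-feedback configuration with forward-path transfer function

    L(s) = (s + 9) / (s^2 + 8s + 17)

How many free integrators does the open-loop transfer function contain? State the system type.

The denominator has no factor of s at the origin — no free integrator — so this is a Type 0 system.

Type 0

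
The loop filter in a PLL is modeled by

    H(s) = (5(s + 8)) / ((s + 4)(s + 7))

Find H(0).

At s = 0 each factor (s + a) contributes a and each (s^2 + bs + c) contributes c.
H(0) = 5·(8) / ((4) · (7)) = 40/28 = 10/7.

H(0) = 10/7 ≈ 1.429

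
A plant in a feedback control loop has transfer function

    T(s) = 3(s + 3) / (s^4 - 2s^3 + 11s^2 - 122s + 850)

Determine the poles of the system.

s = -3 + 5j, -3 - 5j, 4 + 3j, 4 - 3j

The poles are the roots of the denominator s^4 - 2s^3 + 11s^2 - 122s + 850 = 0.
No real roots exist; factor into two real quadratics: (s^2 + 6s + 34)(s^2 - 8s + 25) = 0.
Each quadratic gives a conjugate pair via the quadratic formula.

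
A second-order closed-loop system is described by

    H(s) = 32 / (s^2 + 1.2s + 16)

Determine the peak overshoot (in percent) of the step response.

Comparing s^2 + 1.2s + 16 to s^2 + 2ζωₙs + ωₙ²: ωₙ = 4 rad/s and ζ = 1.2/(2·4) = 0.15.
%OS = 100·exp(−πζ/√(1−ζ²)) = 100·exp(−π·0.15/√(1−0.15²)) ≈ 62.1%.

%OS ≈ 62.1%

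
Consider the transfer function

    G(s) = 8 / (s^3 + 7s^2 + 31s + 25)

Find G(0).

Set s = 0: G(0) = (8) / (25) = 8/25.

G(0) = 8/25 ≈ 0.3200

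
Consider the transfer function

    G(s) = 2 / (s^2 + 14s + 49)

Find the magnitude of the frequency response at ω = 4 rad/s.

Substitute s = j4: numerator = 2, denominator = 33 + j56.
|G(j4)| = |2| / |33 + j56| = 2 / 65 ≈ 0.03077.

|G(j4)| ≈ 0.03077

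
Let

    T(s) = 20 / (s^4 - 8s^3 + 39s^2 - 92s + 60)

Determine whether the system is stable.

The denominator s^4 - 8s^3 + 39s^2 - 92s + 60 factors as (s - 1)(s - 3)(s^2 - 4s + 20), giving poles at s = 1, 3, 2 ± 4j.
Since the pole(s) at s = 1, 3, 2 + 4j, 2 - 4j lie in the right half-plane, the system is unstable.

unstable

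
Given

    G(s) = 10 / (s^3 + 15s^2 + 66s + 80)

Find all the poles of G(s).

The poles are the roots of the denominator s^3 + 15s^2 + 66s + 80 = 0.
Trying s = -8: the polynomial evaluates to 0, so (s + 8) is a factor.
Dividing out leaves s^2 + 7s + 10 = 0.
Factoring the quadratic: (s + 5)(s + 2) = 0.

s = -8, -5, -2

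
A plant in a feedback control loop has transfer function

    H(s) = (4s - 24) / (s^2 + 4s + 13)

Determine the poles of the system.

The poles are the roots of the denominator s^2 + 4s + 13 = 0.
Using the quadratic formula: s = (-4 ± √(-36))/2 = -2 ± 3j.

s = -2 ± 3j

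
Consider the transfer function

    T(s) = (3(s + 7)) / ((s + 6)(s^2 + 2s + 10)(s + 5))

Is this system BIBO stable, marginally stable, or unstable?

stable

The poles can be read from the denominator factors: s = -6, -1 ± 3j, -5.
Since all poles lie strictly in the left half-plane, the system is stable.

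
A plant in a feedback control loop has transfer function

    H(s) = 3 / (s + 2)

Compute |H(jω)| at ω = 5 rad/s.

|H(j5)| ≈ 0.5571

Substitute s = j5: numerator = 3, denominator = 2 + j5.
|H(j5)| = |3| / |2 + j5| = 3 / 5.3852 ≈ 0.5571.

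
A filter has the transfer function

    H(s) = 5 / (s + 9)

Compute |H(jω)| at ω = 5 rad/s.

|H(j5)| ≈ 0.4856

Substitute s = j5: numerator = 5, denominator = 9 + j5.
|H(j5)| = |5| / |9 + j5| = 5 / 10.296 ≈ 0.4856.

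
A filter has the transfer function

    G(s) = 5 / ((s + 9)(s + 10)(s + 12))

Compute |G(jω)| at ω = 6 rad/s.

|G(j6)| ≈ 0.002954

Substitute s = j6: numerator = 5, denominator = -36 + j1692.
|G(j6)| = |5| / |-36 + j1692| = 5 / 1692.4 ≈ 0.002954.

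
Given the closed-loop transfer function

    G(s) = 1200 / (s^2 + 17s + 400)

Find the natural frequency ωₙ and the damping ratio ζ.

Compare the denominator to the standard form s^2 + 2ζωₙs + ωₙ².
ωₙ² = 400, so ωₙ = 20 rad/s.
2ζωₙ = 17, so ζ = 17/(2·20) = 0.425.

ωₙ = 20 rad/s, ζ = 0.425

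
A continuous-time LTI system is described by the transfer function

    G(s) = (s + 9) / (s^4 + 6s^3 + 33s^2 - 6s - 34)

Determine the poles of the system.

s = -3 ± 5j, 1, -1

The poles are the roots of the denominator s^4 + 6s^3 + 33s^2 - 6s - 34 = 0.
Trying s = 1: the polynomial evaluates to 0, so (s - 1) is a factor.
Dividing out leaves s^3 + 7s^2 + 40s + 34 = 0.
This factors further as (s^2 + 6s + 34)(s + 1) = 0.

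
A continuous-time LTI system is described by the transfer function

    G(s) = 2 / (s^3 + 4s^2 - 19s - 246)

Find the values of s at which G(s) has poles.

s = 6, -5 ± 4j

The poles are the roots of the denominator s^3 + 4s^2 - 19s - 246 = 0.
Trying s = 6: the polynomial evaluates to 0, so (s - 6) is a factor.
Dividing out leaves s^2 + 10s + 41 = 0.
The quadratic formula then gives s = -5 ± 4j.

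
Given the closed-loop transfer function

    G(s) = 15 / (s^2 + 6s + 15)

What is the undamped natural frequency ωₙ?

Compare the denominator to the standard form s^2 + 2ζωₙs + ωₙ².
ωₙ² = 15, so ωₙ = √15 ≈ 3.873 rad/s.

ωₙ ≈ 3.873 rad/s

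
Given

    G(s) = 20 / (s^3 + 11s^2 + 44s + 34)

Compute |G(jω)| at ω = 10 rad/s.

Substitute s = j10: numerator = 20, denominator = -1066 - j560.
|G(j10)| = |20| / |-1066 - j560| = 20 / 1204.1 ≈ 0.01661.

|G(j10)| ≈ 0.01661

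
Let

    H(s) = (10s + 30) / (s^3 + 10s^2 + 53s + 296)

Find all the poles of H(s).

s = -1 ± 6j, -8

The poles are the roots of the denominator s^3 + 10s^2 + 53s + 296 = 0.
Trying s = -8: the polynomial evaluates to 0, so (s + 8) is a factor.
Dividing out leaves s^2 + 2s + 37 = 0.
The quadratic formula then gives s = -1 ± 6j.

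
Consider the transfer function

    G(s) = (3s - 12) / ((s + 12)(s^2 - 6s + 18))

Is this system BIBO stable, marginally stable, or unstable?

The poles can be read from the denominator factors: s = -12, 3 + 3j, 3 - 3j.
Since the pole(s) at s = 3 ± 3j lie in the right half-plane, the system is unstable.

unstable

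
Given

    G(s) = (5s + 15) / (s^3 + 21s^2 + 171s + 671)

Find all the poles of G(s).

s = -5 + 6j, -5 - 6j, -11

The poles are the roots of the denominator s^3 + 21s^2 + 171s + 671 = 0.
Trying s = -11: the polynomial evaluates to 0, so (s + 11) is a factor.
Dividing out leaves s^2 + 10s + 61 = 0.
The quadratic formula then gives s = -5 ± 6j.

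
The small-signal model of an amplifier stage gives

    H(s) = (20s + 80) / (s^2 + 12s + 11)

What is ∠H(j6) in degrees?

At s = j6: numerator = 80 + j120, denominator = -25 + j72.
∠H = ∠num − ∠den = 56.310° − (109.15°) = -52.84°.

∠H(j6) ≈ -52.84°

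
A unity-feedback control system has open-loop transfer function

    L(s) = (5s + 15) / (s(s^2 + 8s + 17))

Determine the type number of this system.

Type 1

The denominator has 1 factor of s at the origin (free integrator), so this is a Type 1 system.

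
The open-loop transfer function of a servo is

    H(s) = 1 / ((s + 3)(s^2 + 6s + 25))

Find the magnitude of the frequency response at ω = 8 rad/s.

Substitute s = j8: numerator = 1, denominator = -501 - j168.
|H(j8)| = |1| / |-501 - j168| = 1 / 528.42 ≈ 0.001892.

|H(j8)| ≈ 0.001892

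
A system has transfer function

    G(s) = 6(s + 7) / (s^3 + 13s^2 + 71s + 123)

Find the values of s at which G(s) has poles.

The poles are the roots of the denominator s^3 + 13s^2 + 71s + 123 = 0.
Trying s = -3: the polynomial evaluates to 0, so (s + 3) is a factor.
Dividing out leaves s^2 + 10s + 41 = 0.
The quadratic formula then gives s = -5 ± 4j.

s = -5 + 4j, -5 - 4j, -3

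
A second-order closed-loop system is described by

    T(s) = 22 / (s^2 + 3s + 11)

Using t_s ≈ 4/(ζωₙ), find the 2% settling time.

t_s ≈ 2.667 s

Comparing s^2 + 3s + 11 to s^2 + 2ζωₙs + ωₙ²: ωₙ = √11 ≈ 3.317 rad/s and ζ = 3/(2·√11) ≈ 0.4523.
ζωₙ = 3/2 = 1.5, so t_s ≈ 4/(ζωₙ) = 4/1.5 ≈ 2.667 s.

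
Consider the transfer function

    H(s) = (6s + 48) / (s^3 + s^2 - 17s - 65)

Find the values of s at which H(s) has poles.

s = 5, -3 ± 2j

The poles are the roots of the denominator s^3 + s^2 - 17s - 65 = 0.
Trying s = 5: the polynomial evaluates to 0, so (s - 5) is a factor.
Dividing out leaves s^2 + 6s + 13 = 0.
The quadratic formula then gives s = -3 ± 2j.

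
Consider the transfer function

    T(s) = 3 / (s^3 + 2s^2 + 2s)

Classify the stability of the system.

The denominator s^3 + 2s^2 + 2s factors as s(s^2 + 2s + 2), giving poles at s = 0, -1 ± j.
Since the simple pole(s) at s = 0 lie on the jω-axis with none in the right half-plane, the system is marginally stable.

marginally stable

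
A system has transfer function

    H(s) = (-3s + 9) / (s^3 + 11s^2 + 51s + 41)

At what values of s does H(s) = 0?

s = 3

Set the numerator to zero: -3s + 9 = 0, i.e. -3·(s - 3) = 0.
So s = 3.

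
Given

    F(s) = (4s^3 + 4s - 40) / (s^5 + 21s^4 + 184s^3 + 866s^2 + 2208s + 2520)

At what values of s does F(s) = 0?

Set the numerator to zero: 4s^3 + 4s - 40 = 0, i.e. 4·(s^3 + s - 10) = 0.
Factoring: (s^2 + 2s + 5)(s - 2) = 0.

s = -1 + 2j, -1 - 2j, 2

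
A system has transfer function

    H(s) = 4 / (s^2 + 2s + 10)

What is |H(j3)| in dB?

|H(j3)|_dB ≈ -3.64 dB

Substitute s = j3: numerator = 4, denominator = 1 + j6.
|H(j3)| = |4| / |1 + j6| = 4 / 6.0828 ≈ 0.6576.
In decibels: 20·log₁₀(0.6576) ≈ -3.64 dB.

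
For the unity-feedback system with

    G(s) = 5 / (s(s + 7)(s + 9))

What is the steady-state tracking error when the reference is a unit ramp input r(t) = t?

G(s) has one pole at the origin.
This is a Type 1 system. Kv = lim_{s→0} s·G(s) = 5/63.
e_ss = 1/Kv = 1/(5/63) = 63/5 ≈ 12.60.

e_ss = 12.60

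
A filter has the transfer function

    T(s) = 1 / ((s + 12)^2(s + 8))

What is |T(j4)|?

Substitute s = j4: numerator = 1, denominator = 640 + j1280.
|T(j4)| = |1| / |640 + j1280| = 1 / 1431.1 ≈ 0.0006988.

|T(j4)| ≈ 0.0006988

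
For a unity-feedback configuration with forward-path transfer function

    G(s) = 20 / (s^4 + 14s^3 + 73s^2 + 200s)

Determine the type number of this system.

Type 1

Factor s from the denominator: s^4 + 14s^3 + 73s^2 + 200s = s·(s^3 + 14s^2 + 73s + 200).
There is 1 pole at the origin, so the system is Type 1.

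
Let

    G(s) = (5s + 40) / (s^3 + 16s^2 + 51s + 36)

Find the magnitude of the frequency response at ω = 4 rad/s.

|G(j4)| ≈ 0.1715

Substitute s = j4: numerator = 40 + j20, denominator = -220 + j140.
|G(j4)| = |40 + j20| / |-220 + j140| = 44.721 / 260.77 ≈ 0.1715.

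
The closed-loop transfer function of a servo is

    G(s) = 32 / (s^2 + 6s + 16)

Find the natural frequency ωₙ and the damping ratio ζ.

Compare the denominator to the standard form s^2 + 2ζωₙs + ωₙ².
ωₙ² = 16, so ωₙ = 4 rad/s.
2ζωₙ = 6, so ζ = 6/(2·4) = 0.75.
With ζ = 0.75 the response is underdamped.

ωₙ = 4 rad/s, ζ = 0.75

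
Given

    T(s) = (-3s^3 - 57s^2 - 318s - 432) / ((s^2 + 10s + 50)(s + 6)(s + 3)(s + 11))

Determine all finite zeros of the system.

s = -2, -8, -9

Set the numerator to zero: -3s^3 - 57s^2 - 318s - 432 = 0, i.e. -3·(s^3 + 19s^2 + 106s + 144) = 0.
Factoring: (s + 2)(s + 8)(s + 9) = 0.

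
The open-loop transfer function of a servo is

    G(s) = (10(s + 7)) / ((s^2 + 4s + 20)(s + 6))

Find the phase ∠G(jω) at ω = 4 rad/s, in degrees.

At s = j4: numerator = 70 + j40, denominator = -40 + j112.
∠G = ∠num − ∠den = 29.745° − (109.65°) = -79.91°.

∠G(j4) ≈ -79.91°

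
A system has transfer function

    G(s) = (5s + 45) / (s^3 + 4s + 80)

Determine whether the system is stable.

unstable

The denominator s^3 + 4s + 80 factors as (s + 4)(s^2 - 4s + 20), giving poles at s = -4, 2 ± 4j.
Since the pole(s) at s = 2 + 4j, 2 - 4j lie in the right half-plane, the system is unstable.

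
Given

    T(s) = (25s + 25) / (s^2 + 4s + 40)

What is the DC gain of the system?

Set s = 0: T(0) = (25) / (40) = 5/8.

T(0) = 5/8 ≈ 0.6250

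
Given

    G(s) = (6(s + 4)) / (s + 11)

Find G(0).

G(0) = 24/11 ≈ 2.182

At s = 0 each factor (s + a) contributes a and each (s^2 + bs + c) contributes c.
G(0) = 6·(4) / ((11)) = 24/11 = 24/11.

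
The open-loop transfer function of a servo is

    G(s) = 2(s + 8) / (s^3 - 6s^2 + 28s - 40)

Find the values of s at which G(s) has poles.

The poles are the roots of the denominator s^3 - 6s^2 + 28s - 40 = 0.
Trying s = 2: the polynomial evaluates to 0, so (s - 2) is a factor.
Dividing out leaves s^2 - 4s + 20 = 0.
The quadratic formula then gives s = 2 ± 4j.

s = 2 ± 4j, 2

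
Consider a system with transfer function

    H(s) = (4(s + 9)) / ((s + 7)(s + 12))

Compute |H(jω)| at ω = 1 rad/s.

|H(j1)| ≈ 0.4254

Substitute s = j1: numerator = 36 + j4, denominator = 83 + j19.
|H(j1)| = |36 + j4| / |83 + j19| = 36.222 / 85.147 ≈ 0.4254.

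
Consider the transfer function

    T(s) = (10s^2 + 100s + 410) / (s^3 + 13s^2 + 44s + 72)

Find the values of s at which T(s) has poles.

The poles are the roots of the denominator s^3 + 13s^2 + 44s + 72 = 0.
Trying s = -9: the polynomial evaluates to 0, so (s + 9) is a factor.
Dividing out leaves s^2 + 4s + 8 = 0.
The quadratic formula then gives s = -2 ± 2j.

s = -2 + 2j, -2 - 2j, -9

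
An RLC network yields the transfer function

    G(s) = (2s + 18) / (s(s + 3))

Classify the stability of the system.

marginally stable

The poles can be read from the denominator factors: s = 0, -3.
Since the simple pole(s) at s = 0 lie on the jω-axis with none in the right half-plane, the system is marginally stable.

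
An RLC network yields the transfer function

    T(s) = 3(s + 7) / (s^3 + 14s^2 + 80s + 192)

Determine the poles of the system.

The poles are the roots of the denominator s^3 + 14s^2 + 80s + 192 = 0.
Trying s = -6: the polynomial evaluates to 0, so (s + 6) is a factor.
Dividing out leaves s^2 + 8s + 32 = 0.
The quadratic formula then gives s = -4 ± 4j.

s = -4 ± 4j, -6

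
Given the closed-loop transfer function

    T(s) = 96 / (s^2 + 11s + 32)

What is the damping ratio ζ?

Compare the denominator to the standard form s^2 + 2ζωₙs + ωₙ².
ωₙ² = 32, so ωₙ = √32 ≈ 5.657 rad/s.
2ζωₙ = 11, so ζ = 11/(2·√32) ≈ 0.9723.

ζ ≈ 0.9723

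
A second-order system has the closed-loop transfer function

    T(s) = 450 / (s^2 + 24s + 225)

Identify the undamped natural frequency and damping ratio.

Compare the denominator to the standard form s^2 + 2ζωₙs + ωₙ².
ωₙ² = 225, so ωₙ = 15 rad/s.
2ζωₙ = 24, so ζ = 24/(2·15) = 0.8.

ωₙ = 15 rad/s, ζ = 0.8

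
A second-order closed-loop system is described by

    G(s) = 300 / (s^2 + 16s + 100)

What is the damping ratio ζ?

Compare the denominator to the standard form s^2 + 2ζωₙs + ωₙ².
ωₙ² = 100, so ωₙ = 10 rad/s.
2ζωₙ = 16, so ζ = 16/(2·10) = 0.8.
With ζ = 0.8 the response is underdamped.

ζ = 0.8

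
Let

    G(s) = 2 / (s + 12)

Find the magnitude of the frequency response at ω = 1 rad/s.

|G(j1)| ≈ 0.1661

Substitute s = j1: numerator = 2, denominator = 12 + j1.
|G(j1)| = |2| / |12 + j1| = 2 / 12.042 ≈ 0.1661.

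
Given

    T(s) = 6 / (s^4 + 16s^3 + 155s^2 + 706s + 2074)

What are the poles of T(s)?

The poles are the roots of the denominator s^4 + 16s^3 + 155s^2 + 706s + 2074 = 0.
No real roots exist; factor into two real quadratics: (s^2 + 6s + 34)(s^2 + 10s + 61) = 0.
Each quadratic gives a conjugate pair via the quadratic formula.

s = -3 + 5j, -3 - 5j, -5 + 6j, -5 - 6j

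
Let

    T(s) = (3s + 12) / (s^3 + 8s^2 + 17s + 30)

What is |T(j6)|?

|T(j6)| ≈ 0.07670

Substitute s = j6: numerator = 12 + j18, denominator = -258 - j114.
|T(j6)| = |12 + j18| / |-258 - j114| = 21.633 / 282.06 ≈ 0.07670.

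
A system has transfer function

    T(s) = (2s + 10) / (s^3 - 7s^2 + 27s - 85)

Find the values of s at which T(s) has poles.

s = 5, 1 + 4j, 1 - 4j

The poles are the roots of the denominator s^3 - 7s^2 + 27s - 85 = 0.
Trying s = 5: the polynomial evaluates to 0, so (s - 5) is a factor.
Dividing out leaves s^2 - 2s + 17 = 0.
The quadratic formula then gives s = 1 ± 4j.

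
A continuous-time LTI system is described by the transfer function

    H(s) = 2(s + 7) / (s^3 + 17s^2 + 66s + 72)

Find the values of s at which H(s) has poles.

The poles are the roots of the denominator s^3 + 17s^2 + 66s + 72 = 0.
Trying s = -3: the polynomial evaluates to 0, so (s + 3) is a factor.
Dividing out leaves s^2 + 14s + 24 = 0.
Factoring the quadratic: (s + 12)(s + 2) = 0.

s = -3, -12, -2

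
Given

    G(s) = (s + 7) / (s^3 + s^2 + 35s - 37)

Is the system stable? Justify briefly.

The denominator s^3 + s^2 + 35s - 37 factors as (s^2 + 2s + 37)(s - 1), giving poles at s = -1 ± 6j, 1.
Since the pole(s) at s = 1 lie in the right half-plane, the system is unstable.

unstable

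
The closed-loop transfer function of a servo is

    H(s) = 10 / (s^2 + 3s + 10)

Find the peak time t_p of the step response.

Comparing s^2 + 3s + 10 to s^2 + 2ζωₙs + ωₙ²: ωₙ = √10 ≈ 3.162 rad/s and ζ = 3/(2·√10) ≈ 0.4743.
ζωₙ = 3/2 = 1.5, so ω_d = ωₙ√(1−ζ²) = √(ωₙ² − (ζωₙ)²) = √(10 − 1.5²) = √7.75 ≈ 2.784 rad/s.
t_p = π/ω_d = π/2.784 ≈ 1.128 s.

t_p ≈ 1.128 s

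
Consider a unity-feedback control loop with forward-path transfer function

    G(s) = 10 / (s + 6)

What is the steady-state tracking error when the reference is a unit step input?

e_ss = 0.3750

G(s) has no poles at the origin.
This is a Type 0 system. Kp = lim_{s→0} G(s) = 10/6 = 5/3.
e_ss = 1/(1 + Kp) = 1/(1 + 5/3) = 3/8 ≈ 0.3750.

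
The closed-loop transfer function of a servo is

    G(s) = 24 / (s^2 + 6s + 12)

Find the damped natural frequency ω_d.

Comparing s^2 + 6s + 12 to s^2 + 2ζωₙs + ωₙ²: ωₙ = √12 ≈ 3.464 rad/s and ζ = 6/(2·√12) ≈ 0.8660.
ζωₙ = 6/2 = 3, so ω_d = ωₙ√(1−ζ²) = √(ωₙ² − (ζωₙ)²) = √(12 − 3²) = √3 ≈ 1.732 rad/s.

ω_d ≈ 1.732 rad/s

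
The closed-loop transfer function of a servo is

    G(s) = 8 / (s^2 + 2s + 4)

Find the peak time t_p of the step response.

Comparing s^2 + 2s + 4 to s^2 + 2ζωₙs + ωₙ²: ωₙ = 2 rad/s and ζ = 2/(2·2) = 0.5.
ζωₙ = 2/2 = 1, so ω_d = ωₙ√(1−ζ²) = √(ωₙ² − (ζωₙ)²) = √(4 − 1²) = √3 ≈ 1.732 rad/s.
t_p = π/ω_d = π/1.732 ≈ 1.814 s.

t_p ≈ 1.814 s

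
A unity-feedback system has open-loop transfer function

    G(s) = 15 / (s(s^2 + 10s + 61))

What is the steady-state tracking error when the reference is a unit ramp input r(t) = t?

G(s) has one pole at the origin.
This is a Type 1 system. Kv = lim_{s→0} s·G(s) = 15/61.
e_ss = 1/Kv = 1/(15/61) = 61/15 ≈ 4.067.

e_ss = 4.067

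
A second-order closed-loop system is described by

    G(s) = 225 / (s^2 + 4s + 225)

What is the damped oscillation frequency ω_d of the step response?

Comparing s^2 + 4s + 225 to s^2 + 2ζωₙs + ωₙ²: ωₙ = 15 rad/s and ζ = 4/(2·15) ≈ 0.1333.
ζωₙ = 4/2 = 2, so ω_d = ωₙ√(1−ζ²) = √(ωₙ² − (ζωₙ)²) = √(225 − 2²) = √221 ≈ 14.87 rad/s.

ω_d ≈ 14.87 rad/s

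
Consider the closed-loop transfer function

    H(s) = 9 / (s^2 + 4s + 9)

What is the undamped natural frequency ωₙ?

Compare the denominator to the standard form s^2 + 2ζωₙs + ωₙ².
ωₙ² = 9, so ωₙ = 3 rad/s.

ωₙ = 3 rad/s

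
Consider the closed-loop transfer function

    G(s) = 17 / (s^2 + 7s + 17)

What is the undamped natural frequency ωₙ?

ωₙ ≈ 4.123 rad/s

Compare the denominator to the standard form s^2 + 2ζωₙs + ωₙ².
ωₙ² = 17, so ωₙ = √17 ≈ 4.123 rad/s.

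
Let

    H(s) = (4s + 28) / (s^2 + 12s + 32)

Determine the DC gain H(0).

H(0) = 7/8 ≈ 0.8750

Set s = 0: H(0) = (28) / (32) = 7/8.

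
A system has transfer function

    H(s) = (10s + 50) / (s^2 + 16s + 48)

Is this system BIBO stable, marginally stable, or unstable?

stable

The denominator s^2 + 16s + 48 factors as (s + 4)(s + 12), giving poles at s = -4, -12.
Since all poles lie strictly in the left half-plane, the system is stable.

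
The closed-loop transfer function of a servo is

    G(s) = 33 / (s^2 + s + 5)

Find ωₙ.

ωₙ ≈ 2.236 rad/s

Compare the denominator to the standard form s^2 + 2ζωₙs + ωₙ².
ωₙ² = 5, so ωₙ = √5 ≈ 2.236 rad/s.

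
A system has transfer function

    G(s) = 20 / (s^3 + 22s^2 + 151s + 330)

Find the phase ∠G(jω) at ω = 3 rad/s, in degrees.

At s = j3: numerator = 20, denominator = 132 + j426.
∠G = ∠num − ∠den = 0° − (72.784°) = -72.78°.

∠G(j3) ≈ -72.78°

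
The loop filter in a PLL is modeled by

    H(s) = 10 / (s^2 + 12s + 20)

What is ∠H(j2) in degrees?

At s = j2: numerator = 10, denominator = 16 + j24.
∠H = ∠num − ∠den = 0° − (56.310°) = -56.31°.

∠H(j2) ≈ -56.31°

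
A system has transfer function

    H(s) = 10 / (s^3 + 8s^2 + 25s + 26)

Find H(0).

Set s = 0: H(0) = (10) / (26) = 5/13.

H(0) = 5/13 ≈ 0.3846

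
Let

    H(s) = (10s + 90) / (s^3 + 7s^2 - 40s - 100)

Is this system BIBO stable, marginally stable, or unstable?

unstable

The denominator s^3 + 7s^2 - 40s - 100 factors as (s + 10)(s + 2)(s - 5), giving poles at s = -10, -2, 5.
Since the pole(s) at s = 5 lie in the right half-plane, the system is unstable.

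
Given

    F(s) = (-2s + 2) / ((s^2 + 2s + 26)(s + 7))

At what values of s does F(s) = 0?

s = 1

Set the numerator to zero: -2s + 2 = 0, i.e. -2·(s - 1) = 0.
So s = 1.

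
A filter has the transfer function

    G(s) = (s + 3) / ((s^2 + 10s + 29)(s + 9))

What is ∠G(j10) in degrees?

At s = j10: numerator = 3 + j10, denominator = -1639 + j190.
∠G = ∠num − ∠den = 73.301° − (173.39°) = -100.1°.

∠G(j10) ≈ -100.1°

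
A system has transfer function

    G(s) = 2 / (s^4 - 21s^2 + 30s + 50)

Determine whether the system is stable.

The denominator s^4 - 21s^2 + 30s + 50 factors as (s + 5)(s + 1)(s^2 - 6s + 10), giving poles at s = -5, -1, 3 + j, 3 - j.
Since the pole(s) at s = 3 ± j lie in the right half-plane, the system is unstable.

unstable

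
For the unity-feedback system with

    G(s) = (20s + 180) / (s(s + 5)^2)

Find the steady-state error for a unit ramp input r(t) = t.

G(s) has one pole at the origin.
This is a Type 1 system. Kv = lim_{s→0} s·G(s) = 180/25 = 36/5.
e_ss = 1/Kv = 1/(36/5) = 5/36 ≈ 0.1389.

e_ss = 0.1389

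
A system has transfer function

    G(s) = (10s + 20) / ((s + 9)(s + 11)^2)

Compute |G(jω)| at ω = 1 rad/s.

Substitute s = j1: numerator = 20 + j10, denominator = 1058 + j318.
|G(j1)| = |20 + j10| / |1058 + j318| = 22.361 / 1104.8 ≈ 0.02024.

|G(j1)| ≈ 0.02024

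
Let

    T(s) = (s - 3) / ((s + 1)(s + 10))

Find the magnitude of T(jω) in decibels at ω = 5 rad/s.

Substitute s = j5: numerator = -3 + j5, denominator = -15 + j55.
|T(j5)| = |-3 + j5| / |-15 + j55| = 5.8310 / 57.009 ≈ 0.1023.
In decibels: 20·log₁₀(0.1023) ≈ -19.8 dB.

|T(j5)|_dB ≈ -19.8 dB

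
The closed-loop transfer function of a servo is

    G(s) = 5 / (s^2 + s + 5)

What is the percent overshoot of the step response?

%OS ≈ 48.6%

Comparing s^2 + s + 5 to s^2 + 2ζωₙs + ωₙ²: ωₙ = √5 ≈ 2.236 rad/s and ζ = 1/(2·√5) ≈ 0.2236.
%OS = 100·exp(−πζ/√(1−ζ²)) = 100·exp(−π·0.2236/√(1−0.2236²)) ≈ 48.6%.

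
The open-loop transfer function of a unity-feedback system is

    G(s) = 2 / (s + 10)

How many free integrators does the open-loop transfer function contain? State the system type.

The denominator has no factor of s at the origin — no free integrator — so this is a Type 0 system.

Type 0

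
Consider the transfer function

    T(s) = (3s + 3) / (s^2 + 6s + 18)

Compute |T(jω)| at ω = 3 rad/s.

Substitute s = j3: numerator = 3 + j9, denominator = 9 + j18.
|T(j3)| = |3 + j9| / |9 + j18| = 9.4868 / 20.125 ≈ 0.4714.

|T(j3)| ≈ 0.4714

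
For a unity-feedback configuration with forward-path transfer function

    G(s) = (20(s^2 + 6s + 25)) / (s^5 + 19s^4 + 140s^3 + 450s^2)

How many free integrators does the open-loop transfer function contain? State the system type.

The denominator has 2 factors of s at the origin (free integrators), so this is a Type 2 system.

Type 2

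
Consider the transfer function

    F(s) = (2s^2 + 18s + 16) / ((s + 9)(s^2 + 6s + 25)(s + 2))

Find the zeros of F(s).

Set the numerator to zero: 2s^2 + 18s + 16 = 0, i.e. 2·(s^2 + 9s + 8) = 0.
Factoring: (s + 1)(s + 8) = 0.

s = -1, -8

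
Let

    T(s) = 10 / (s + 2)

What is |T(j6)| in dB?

Substitute s = j6: numerator = 10, denominator = 2 + j6.
|T(j6)| = |10| / |2 + j6| = 10 / 6.3246 ≈ 1.581.
In decibels: 20·log₁₀(1.581) ≈ 3.98 dB.

|T(j6)|_dB ≈ 3.98 dB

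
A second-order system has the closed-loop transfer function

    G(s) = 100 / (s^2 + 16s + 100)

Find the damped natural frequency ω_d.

ω_d = 6 rad/s

Comparing s^2 + 16s + 100 to s^2 + 2ζωₙs + ωₙ²: ωₙ = 10 rad/s and ζ = 16/(2·10) = 0.8.
ζωₙ = 16/2 = 8, so ω_d = ωₙ√(1−ζ²) = √(ωₙ² − (ζωₙ)²) = √(100 − 8²) = √36 = 6 rad/s.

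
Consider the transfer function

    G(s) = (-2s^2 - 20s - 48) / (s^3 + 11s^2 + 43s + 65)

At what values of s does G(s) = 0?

s = -4, -6

Set the numerator to zero: -2s^2 - 20s - 48 = 0, i.e. -2·(s^2 + 10s + 24) = 0.
Factoring: (s + 4)(s + 6) = 0.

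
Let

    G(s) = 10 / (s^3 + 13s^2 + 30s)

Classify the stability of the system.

marginally stable

The denominator s^3 + 13s^2 + 30s factors as s(s + 3)(s + 10), giving poles at s = 0, -3, -10.
Since the simple pole(s) at s = 0 lie on the jω-axis with none in the right half-plane, the system is marginally stable.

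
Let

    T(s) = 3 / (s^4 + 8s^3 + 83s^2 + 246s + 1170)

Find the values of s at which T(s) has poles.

The poles are the roots of the denominator s^4 + 8s^3 + 83s^2 + 246s + 1170 = 0.
No real roots exist; factor into two real quadratics: (s^2 + 6s + 45)(s^2 + 2s + 26) = 0.
Each quadratic gives a conjugate pair via the quadratic formula.

s = -3 + 6j, -3 - 6j, -1 + 5j, -1 - 5j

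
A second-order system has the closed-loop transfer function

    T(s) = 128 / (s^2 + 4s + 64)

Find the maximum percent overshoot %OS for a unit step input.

Comparing s^2 + 4s + 64 to s^2 + 2ζωₙs + ωₙ²: ωₙ = 8 rad/s and ζ = 4/(2·8) = 0.25.
%OS = 100·exp(−πζ/√(1−ζ²)) = 100·exp(−π·0.25/√(1−0.25²)) ≈ 44.4%.

%OS ≈ 44.4%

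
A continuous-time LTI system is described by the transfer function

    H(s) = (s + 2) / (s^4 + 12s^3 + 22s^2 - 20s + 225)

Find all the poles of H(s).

The poles are the roots of the denominator s^4 + 12s^3 + 22s^2 - 20s + 225 = 0.
Trying s = -5: the polynomial evaluates to 0, so (s + 5) is a factor.
Dividing out leaves s^3 + 7s^2 - 13s + 45 = 0.
This factors further as (s^2 - 2s + 5)(s + 9) = 0.

s = 1 ± 2j, -5, -9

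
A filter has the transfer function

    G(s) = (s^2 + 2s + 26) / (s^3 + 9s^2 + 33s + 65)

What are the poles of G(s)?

s = -2 ± 3j, -5

The poles are the roots of the denominator s^3 + 9s^2 + 33s + 65 = 0.
Trying s = -5: the polynomial evaluates to 0, so (s + 5) is a factor.
Dividing out leaves s^2 + 4s + 13 = 0.
The quadratic formula then gives s = -2 ± 3j.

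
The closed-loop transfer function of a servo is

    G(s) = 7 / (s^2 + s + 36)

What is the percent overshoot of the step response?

Comparing s^2 + s + 36 to s^2 + 2ζωₙs + ωₙ²: ωₙ = 6 rad/s and ζ = 1/(2·6) ≈ 0.08333.
%OS = 100·exp(−πζ/√(1−ζ²)) = 100·exp(−π·0.08333/√(1−0.08333²)) ≈ 76.9%.

%OS ≈ 76.9%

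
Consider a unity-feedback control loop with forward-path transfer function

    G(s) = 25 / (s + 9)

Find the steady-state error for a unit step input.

G(s) has no poles at the origin.
This is a Type 0 system. Kp = lim_{s→0} G(s) = 25/9.
e_ss = 1/(1 + Kp) = 1/(1 + 25/9) = 9/34 ≈ 0.2647.

e_ss = 0.2647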